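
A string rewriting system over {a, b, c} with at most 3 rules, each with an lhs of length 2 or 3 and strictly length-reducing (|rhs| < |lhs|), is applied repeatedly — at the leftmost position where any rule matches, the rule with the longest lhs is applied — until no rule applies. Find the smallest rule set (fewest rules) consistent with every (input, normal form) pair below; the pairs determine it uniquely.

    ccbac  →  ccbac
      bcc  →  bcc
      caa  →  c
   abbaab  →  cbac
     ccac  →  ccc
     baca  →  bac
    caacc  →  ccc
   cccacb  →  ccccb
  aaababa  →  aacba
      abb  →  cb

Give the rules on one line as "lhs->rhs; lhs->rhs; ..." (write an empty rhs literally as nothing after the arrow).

  | ccbac
  | bcc
  | caa => ca => c
  | abbaab => cbaab => cbac

ab->c; ca->c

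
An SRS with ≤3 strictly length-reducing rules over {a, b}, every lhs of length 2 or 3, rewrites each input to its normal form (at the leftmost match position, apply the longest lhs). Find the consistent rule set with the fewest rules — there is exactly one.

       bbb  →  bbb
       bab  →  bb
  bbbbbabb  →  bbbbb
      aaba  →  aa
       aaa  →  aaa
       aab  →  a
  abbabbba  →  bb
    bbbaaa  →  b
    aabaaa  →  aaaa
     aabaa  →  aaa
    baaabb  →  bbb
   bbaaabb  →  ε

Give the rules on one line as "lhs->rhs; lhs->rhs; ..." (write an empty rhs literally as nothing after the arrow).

  | bbb
  | bab => bb
  | bbbbbabb => bbbbb
  | aaba => aa

ab->; ba->b; bba->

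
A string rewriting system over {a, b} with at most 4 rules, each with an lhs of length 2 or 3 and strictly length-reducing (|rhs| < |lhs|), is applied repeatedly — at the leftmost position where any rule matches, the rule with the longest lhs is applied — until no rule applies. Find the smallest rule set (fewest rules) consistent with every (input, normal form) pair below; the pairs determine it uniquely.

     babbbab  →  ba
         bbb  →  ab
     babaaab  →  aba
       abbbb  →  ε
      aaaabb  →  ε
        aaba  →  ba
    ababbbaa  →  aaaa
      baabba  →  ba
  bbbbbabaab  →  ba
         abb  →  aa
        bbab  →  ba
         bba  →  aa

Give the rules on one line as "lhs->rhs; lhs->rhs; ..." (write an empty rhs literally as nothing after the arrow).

aab->ba; baa->ba; bab->; bb->a

  | babbbab => bbab => aab => ba
  | bbb => ab
  | babaaab => aaab => aba
  | abbbb => aabb => bab => ε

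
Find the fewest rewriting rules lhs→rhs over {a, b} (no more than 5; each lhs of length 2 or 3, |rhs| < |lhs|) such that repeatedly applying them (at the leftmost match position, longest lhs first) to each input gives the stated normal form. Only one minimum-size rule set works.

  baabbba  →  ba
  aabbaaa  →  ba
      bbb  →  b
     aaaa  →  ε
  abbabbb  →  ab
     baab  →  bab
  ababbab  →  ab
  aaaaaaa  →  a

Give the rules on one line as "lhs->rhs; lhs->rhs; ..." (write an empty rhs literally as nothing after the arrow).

  | baabbba => babbba => babba => baba => ba
  | aabbaaa => bbaaa => baaa => baa => ba
  | bbb => bb => b
  | aaaa => aa => ε

aa->; aba->a; baa->ba; bb->b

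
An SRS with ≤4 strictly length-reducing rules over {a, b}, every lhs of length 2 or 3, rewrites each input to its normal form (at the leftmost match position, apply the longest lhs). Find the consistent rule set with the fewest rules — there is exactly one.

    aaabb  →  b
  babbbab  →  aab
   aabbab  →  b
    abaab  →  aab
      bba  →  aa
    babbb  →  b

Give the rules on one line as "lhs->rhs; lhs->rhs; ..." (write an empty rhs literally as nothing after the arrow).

  | aaabb => bbb => bb => b
  | babbbab => bbbab => bbab => aab
  | aabbab => aaaab => bab => b
  | abaab => aab

aaa->b; ba->; bb->b; bba->aa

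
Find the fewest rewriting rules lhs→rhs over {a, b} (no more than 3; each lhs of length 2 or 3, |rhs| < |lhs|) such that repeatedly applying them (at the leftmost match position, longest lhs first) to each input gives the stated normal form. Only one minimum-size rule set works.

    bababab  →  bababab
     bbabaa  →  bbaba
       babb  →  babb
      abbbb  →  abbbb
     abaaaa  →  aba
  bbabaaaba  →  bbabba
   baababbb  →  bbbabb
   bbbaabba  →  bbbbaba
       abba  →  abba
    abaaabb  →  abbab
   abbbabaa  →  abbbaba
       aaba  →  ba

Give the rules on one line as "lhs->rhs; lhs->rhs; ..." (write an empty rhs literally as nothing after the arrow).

aa->a; aab->ba

  | bababab
  | bbabaa => bbaba
  | babb
  | abbbb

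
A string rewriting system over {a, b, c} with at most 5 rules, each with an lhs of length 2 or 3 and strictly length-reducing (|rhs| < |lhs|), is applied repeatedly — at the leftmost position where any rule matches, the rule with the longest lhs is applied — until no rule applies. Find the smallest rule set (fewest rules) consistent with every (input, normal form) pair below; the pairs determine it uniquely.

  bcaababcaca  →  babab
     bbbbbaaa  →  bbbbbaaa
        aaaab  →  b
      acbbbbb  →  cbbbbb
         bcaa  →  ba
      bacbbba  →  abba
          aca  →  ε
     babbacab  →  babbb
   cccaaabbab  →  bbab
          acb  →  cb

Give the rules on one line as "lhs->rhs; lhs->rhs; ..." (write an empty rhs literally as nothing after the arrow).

aab->b; ac->c; bcb->a; ca->

  | bcaababcaca => bababcaca => bababca => babab
  | bbbbbaaa
  | aaaab => aab => b
  | acbbbbb => cbbbbb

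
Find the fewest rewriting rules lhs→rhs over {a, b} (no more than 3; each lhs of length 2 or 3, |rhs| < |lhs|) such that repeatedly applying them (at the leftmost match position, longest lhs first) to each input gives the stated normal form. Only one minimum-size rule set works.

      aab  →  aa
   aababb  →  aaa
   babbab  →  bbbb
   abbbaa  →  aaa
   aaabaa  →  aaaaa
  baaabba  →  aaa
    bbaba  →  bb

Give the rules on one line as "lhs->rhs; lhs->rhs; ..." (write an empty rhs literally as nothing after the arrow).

ab->a; ba->; bab->bb

  | aab => aa
  | aababb => aaabb => aaab => aaa
  | babbab => bbbab => bbbb
  | abbbaa => abbaa => abaa => aaa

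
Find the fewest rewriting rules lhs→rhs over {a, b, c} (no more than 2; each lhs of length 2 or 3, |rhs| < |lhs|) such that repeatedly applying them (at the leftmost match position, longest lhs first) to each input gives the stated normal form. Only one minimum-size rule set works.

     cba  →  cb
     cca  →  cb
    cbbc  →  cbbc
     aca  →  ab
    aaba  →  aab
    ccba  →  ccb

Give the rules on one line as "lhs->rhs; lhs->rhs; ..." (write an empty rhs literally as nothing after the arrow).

ba->b; ca->b

  | cba => cb
  | cca => cb
  | cbbc
  | aca => ab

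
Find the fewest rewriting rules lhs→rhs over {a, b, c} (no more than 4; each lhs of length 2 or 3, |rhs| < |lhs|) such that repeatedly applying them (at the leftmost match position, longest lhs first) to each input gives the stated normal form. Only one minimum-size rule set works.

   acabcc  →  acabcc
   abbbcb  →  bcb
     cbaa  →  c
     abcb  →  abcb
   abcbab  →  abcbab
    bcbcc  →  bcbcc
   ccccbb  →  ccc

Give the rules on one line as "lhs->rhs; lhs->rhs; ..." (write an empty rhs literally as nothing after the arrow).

abb->; baa->; cbb->

  | acabcc
  | abbbcb => bcb
  | cbaa => c
  | abcb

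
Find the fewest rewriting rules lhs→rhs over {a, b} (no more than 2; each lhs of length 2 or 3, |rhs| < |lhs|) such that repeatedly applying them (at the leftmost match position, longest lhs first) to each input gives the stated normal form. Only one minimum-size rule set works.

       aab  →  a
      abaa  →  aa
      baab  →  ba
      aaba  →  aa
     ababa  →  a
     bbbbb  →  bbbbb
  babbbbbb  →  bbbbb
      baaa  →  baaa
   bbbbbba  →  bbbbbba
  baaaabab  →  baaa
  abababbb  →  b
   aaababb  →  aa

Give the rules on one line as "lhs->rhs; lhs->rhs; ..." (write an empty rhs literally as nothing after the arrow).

ab->; abb->

  | aab => a
  | abaa => aa
  | baab => ba
  | aaba => aa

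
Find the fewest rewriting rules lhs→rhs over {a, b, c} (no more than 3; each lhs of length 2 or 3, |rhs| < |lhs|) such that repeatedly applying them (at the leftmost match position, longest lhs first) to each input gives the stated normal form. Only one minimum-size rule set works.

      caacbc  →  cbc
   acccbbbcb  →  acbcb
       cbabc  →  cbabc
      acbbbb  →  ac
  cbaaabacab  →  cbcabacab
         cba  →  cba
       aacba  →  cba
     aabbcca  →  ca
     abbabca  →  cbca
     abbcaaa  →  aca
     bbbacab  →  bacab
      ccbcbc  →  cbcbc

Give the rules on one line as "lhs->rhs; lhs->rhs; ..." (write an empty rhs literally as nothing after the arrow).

  | caacbc => cccbc => ccbc => cbc
  | acccbbbcb => accbbbcb => acbbbcb => acbcb
  | cbabc
  | acbbbb => acbb => ac

aa->c; bb->; cc->c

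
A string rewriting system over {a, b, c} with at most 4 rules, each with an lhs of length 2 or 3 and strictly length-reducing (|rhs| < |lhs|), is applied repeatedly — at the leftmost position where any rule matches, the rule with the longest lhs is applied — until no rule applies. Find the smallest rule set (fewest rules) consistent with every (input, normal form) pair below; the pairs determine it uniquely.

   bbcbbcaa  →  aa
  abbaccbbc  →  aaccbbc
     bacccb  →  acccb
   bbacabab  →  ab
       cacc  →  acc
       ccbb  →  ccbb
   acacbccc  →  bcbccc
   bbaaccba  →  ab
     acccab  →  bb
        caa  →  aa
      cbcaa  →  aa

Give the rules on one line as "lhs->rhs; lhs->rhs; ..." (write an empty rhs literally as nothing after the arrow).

aca->b; ba->a; ca->a

  | bbcbbcaa => bbcbbaa => bbcbaa => bbcaa => bbaa => baa => aa
  | abbaccbbc => abaccbbc => aaccbbc
  | bacccb => acccb
  | bbacabab => bacabab => acabab => bbab => bab => ab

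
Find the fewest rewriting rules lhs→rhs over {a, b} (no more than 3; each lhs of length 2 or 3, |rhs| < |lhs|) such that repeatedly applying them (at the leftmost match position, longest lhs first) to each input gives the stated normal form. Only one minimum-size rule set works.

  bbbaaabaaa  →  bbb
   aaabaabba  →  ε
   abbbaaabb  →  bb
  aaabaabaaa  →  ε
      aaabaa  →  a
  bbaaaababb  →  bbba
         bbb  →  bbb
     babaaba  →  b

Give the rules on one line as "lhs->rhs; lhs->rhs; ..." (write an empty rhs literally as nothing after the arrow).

aa->; ab->a

  | bbbaaabaaa => bbbabaaa => bbbaaaa => bbbaa => bbb
  | aaabaabba => abaabba => aaabba => abba => aba => aa => ε
  | abbbaaabb => abbaaabb => abaaabb => aaaabb => aabb => bb
  | aaabaabaaa => abaabaaa => aaabaaa => abaaa => aaaa => aa => ε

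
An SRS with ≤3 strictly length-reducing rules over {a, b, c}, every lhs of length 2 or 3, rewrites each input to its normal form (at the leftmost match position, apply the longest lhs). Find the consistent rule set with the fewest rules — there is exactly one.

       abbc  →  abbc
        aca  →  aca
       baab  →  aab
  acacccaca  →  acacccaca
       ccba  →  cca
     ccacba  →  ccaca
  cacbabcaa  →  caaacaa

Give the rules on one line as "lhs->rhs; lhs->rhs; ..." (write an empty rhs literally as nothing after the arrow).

  | abbc
  | aca
  | baab => aab
  | acacccaca

ba->a; cab->aa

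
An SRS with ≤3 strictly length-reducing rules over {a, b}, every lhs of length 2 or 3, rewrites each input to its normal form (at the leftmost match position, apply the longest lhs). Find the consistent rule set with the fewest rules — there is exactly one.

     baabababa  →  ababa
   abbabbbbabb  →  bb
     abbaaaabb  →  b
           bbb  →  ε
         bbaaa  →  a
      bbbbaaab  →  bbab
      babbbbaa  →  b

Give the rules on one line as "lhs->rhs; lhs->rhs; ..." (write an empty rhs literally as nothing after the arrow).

  | baabababa => bbbababa => ababa
  | abbabbbbabb => abbbbabb => bbabb => bb
  | abbaaaabb => aaaabb => baabb => bbbb => b
  | bbb => ε

aa->b; abb->; bbb->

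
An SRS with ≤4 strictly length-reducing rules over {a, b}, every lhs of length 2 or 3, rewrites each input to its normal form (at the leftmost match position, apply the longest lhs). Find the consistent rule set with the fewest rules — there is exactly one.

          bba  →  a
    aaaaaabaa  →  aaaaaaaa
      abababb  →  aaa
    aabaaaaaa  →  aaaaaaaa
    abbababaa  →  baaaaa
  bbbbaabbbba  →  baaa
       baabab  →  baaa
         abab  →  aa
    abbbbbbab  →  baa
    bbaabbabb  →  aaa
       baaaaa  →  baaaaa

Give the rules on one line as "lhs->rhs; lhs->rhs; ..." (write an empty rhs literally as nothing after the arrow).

ab->a; abb->ba; bba->ab

  | bba => ab => a
  | aaaaaabaa => aaaaaaaa
  | abababb => aababb => aaabb => aaba => aaa
  | aabaaaaaa => aaaaaaaa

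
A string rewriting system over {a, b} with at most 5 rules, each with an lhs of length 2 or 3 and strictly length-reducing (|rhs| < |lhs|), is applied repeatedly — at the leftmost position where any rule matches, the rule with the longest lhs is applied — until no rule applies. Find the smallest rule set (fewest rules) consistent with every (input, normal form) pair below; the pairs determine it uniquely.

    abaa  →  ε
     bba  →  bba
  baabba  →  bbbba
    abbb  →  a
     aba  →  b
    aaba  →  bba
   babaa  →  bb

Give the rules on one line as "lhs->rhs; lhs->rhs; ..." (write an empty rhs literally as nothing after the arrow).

  | abaa => aaa => ε
  | bba
  | baabba => bbbba
  | abbb => abb => ab => a

aa->b; aaa->; ab->a; bab->b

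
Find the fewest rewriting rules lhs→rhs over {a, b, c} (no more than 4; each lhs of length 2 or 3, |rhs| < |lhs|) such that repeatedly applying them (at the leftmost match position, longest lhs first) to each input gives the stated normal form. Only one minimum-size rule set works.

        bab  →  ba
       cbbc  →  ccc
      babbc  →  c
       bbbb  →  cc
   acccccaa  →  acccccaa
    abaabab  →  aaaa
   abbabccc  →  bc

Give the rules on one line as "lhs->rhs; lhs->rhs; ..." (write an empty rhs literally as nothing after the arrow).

ab->a; abc->b; bb->c

  | bab => ba
  | cbbc => ccc
  | babbc => babc => bb => c
  | bbbb => cbb => cc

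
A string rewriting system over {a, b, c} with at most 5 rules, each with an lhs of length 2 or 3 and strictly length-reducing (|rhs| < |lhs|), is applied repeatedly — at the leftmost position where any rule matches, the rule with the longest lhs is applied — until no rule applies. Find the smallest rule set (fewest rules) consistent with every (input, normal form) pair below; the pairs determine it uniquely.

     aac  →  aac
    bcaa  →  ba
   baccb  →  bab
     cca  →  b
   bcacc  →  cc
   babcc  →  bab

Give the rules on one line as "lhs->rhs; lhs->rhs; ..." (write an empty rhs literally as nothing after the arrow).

abc->ab; bc->c; ca->b; cb->b

  | aac
  | bcaa => caa => ba
  | baccb => bacb => bab
  | cca => cb => b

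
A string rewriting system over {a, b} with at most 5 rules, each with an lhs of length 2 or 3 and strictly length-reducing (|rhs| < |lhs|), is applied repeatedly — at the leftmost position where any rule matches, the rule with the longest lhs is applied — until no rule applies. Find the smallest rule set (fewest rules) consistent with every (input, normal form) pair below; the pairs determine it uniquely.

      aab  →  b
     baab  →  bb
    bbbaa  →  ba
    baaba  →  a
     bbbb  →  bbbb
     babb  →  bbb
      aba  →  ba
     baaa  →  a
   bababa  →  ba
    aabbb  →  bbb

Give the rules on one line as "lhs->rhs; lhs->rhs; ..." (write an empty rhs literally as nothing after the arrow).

  | aab => ab => b
  | baab => bab => bb
  | bbbaa => baa => ba
  | baaba => baba => bba => a

aa->a; aaa->ba; ab->b; bba->a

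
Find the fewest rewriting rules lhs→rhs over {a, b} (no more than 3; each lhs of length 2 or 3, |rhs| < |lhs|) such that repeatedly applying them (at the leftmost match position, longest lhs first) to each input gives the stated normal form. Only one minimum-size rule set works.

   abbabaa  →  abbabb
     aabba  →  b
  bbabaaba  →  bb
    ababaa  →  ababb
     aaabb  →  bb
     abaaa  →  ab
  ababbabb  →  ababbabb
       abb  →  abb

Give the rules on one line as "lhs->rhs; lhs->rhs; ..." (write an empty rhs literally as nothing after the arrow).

aa->b; aaa->; bbb->a

  | abbabaa => abbabb
  | aabba => bbba => aa => b
  | bbabaaba => bbabbba => bbaaa => bb
  | ababaa => ababb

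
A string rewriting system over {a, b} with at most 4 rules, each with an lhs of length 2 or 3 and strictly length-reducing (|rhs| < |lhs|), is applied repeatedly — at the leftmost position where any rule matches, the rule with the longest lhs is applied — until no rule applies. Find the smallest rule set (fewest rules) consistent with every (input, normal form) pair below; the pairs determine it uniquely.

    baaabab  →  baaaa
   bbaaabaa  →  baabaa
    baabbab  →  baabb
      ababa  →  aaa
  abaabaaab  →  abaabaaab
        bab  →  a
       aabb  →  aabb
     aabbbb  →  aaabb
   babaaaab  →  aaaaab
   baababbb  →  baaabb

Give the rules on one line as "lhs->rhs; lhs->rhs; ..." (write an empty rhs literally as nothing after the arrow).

bab->a; bba->b; bbb->ab

  | baaabab => baaaa
  | bbaaabaa => baabaa
  | baabbab => baabb
  | ababa => aaa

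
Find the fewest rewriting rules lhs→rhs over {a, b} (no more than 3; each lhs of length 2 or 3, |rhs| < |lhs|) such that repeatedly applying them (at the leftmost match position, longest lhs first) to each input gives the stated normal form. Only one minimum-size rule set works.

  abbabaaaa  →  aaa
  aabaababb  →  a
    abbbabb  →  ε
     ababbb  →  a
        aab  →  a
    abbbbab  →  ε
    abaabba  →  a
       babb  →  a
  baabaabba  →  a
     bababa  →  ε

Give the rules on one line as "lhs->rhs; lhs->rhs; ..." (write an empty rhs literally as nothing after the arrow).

ab->; ba->; bb->a

  | abbabaaaa => babaaaa => baaaa => aaa
  | aabaababb => aaababb => aaabb => aab => a
  | abbbabb => bbabb => aabb => ab => ε
  | ababbb => abbb => bb => a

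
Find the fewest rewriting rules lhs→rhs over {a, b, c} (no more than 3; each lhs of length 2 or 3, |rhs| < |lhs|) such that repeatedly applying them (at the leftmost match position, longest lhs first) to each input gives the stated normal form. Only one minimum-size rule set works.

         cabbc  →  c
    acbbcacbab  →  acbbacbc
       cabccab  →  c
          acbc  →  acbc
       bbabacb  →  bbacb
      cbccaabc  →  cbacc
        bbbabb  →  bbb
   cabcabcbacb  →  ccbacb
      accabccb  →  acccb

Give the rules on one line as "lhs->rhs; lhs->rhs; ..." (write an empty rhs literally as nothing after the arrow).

  | cabbc => abbc => c
  | acbbcacbab => acbbacbab => acbbacbc
  | cabccab => abccab => cccab => ccab => cab => ab => c
  | acbc

ab->c; abb->; ca->a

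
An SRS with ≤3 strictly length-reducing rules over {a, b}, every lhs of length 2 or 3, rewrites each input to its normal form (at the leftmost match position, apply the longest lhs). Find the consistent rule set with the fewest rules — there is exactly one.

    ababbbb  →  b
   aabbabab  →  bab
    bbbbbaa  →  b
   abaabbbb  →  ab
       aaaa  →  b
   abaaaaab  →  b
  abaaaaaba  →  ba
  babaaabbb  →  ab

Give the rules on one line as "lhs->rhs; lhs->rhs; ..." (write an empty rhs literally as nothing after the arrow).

aa->; aaa->ba; bb->a

  | ababbbb => abaabb => abbb => aab => b
  | aabbabab => bbabab => aabab => bab
  | bbbbbaa => abbbaa => aabaa => baa => b
  | abaabbbb => abbbbb => aabbb => bbb => ab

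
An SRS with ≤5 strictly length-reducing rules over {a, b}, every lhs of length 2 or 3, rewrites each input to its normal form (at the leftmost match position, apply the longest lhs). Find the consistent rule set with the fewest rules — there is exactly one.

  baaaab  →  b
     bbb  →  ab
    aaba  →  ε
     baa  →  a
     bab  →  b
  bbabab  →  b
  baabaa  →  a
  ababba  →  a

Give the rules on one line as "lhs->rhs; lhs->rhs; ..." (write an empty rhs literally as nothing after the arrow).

  | baaaab => aaab => aab => b
  | bbb => ab
  | aaba => ba => ε
  | baa => a

aa->a; aab->b; ba->; bb->a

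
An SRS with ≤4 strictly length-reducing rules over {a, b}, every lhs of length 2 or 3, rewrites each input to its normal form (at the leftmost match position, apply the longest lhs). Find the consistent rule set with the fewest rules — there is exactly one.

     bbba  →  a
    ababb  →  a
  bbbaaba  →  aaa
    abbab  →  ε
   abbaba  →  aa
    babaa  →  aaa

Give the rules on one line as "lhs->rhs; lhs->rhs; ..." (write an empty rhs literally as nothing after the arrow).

  | bbba => bba => ba => a
  | ababb => aabb => a
  | bbbaaba => bbaaba => baaba => aaba => aaa
  | abbab => ab => ε

ab->; aba->aa; abb->; ba->a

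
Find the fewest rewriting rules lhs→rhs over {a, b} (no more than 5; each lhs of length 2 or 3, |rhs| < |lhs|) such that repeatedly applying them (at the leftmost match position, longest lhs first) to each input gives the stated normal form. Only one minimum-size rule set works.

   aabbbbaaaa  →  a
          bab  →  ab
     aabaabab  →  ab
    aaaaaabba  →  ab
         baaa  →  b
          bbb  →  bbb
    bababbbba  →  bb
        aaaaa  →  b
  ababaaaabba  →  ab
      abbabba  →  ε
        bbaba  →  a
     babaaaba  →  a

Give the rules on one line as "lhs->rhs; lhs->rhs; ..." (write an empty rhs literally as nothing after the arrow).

aa->b; aab->; ba->; bab->ab

  | aabbbbaaaa => bbbaaaa => bbaaa => baa => a
  | bab => ab
  | aabaabab => aabab => ab
  | aaaaaabba => baaaabba => aaabba => babba => abba => ab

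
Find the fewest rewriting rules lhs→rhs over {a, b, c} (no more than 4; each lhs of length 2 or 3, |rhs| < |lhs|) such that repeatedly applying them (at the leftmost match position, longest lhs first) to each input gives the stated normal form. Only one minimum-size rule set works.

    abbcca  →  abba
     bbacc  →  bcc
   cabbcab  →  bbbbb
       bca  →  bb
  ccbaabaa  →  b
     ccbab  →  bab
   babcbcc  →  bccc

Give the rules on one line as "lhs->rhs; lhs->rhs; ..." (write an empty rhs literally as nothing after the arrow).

  | abbcca => abbcb => abba
  | bbacc => bcc
  | cabbcab => bbbcab => bbbbb
  | bca => bb

aba->c; bac->c; ca->b; cb->a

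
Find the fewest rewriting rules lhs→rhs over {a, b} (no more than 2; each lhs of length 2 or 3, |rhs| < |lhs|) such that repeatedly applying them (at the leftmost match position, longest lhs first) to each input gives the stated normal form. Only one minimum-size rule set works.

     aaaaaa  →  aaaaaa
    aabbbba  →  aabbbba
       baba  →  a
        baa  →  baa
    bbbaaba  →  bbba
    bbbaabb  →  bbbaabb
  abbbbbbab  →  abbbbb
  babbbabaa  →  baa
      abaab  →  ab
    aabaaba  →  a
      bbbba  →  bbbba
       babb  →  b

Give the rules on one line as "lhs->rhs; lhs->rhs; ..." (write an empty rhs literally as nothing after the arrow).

  | aaaaaa
  | aabbbba
  | baba => a
  | baa

aba->; bab->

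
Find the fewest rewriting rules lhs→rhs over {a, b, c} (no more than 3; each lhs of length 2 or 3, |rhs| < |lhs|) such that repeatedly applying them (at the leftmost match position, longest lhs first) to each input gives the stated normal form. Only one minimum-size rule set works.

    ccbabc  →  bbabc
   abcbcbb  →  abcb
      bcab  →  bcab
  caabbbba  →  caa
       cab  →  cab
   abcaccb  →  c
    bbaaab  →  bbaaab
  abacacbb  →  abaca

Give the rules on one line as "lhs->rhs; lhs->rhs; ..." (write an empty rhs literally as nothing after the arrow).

abb->c; cbb->; cc->b

  | ccbabc => bbabc
  | abcbcbb => abcb
  | bcab
  | caabbbba => cacbba => caa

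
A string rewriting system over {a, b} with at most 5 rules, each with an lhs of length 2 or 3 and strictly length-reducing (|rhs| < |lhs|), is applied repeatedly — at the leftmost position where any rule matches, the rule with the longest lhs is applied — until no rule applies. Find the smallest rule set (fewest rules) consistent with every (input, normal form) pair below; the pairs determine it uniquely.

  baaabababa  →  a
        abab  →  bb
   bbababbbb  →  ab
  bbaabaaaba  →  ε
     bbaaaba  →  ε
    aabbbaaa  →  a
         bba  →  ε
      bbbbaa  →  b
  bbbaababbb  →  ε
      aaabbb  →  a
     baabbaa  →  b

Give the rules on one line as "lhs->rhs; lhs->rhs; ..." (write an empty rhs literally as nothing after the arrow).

  | baaabababa => aaabababa => babababa => abababa => aababa => bbaba => ba => a
  | abab => aab => bb
  | bbababbbb => babbbb => abbbb => ab
  | bbaabaaaba => abaaaba => aaaaba => baaba => aaba => bba => ε

aa->b; ba->a; bba->; bbb->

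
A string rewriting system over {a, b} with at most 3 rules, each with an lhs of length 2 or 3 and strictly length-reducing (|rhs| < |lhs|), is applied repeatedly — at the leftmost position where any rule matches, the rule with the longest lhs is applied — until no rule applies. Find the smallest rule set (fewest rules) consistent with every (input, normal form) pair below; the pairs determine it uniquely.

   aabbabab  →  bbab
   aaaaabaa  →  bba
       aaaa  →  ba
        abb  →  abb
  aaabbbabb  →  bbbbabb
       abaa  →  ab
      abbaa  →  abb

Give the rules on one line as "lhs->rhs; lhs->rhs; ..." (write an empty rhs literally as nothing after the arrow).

aa->; aaa->b; aab->aa

  | aabbabab => aababab => aaabab => bbab
  | aaaaabaa => baabaa => baaaa => bba
  | aaaa => ba
  | abb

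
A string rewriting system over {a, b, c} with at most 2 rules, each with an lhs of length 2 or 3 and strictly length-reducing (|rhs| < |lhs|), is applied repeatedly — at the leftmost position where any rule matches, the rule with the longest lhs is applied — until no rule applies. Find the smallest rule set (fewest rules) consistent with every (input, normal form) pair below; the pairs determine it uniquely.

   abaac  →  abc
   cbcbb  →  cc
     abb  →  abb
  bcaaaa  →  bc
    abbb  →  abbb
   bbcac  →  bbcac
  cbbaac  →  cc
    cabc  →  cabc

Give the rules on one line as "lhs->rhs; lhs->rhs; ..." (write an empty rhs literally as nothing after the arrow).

aa->; cb->c

  | abaac => abc
  | cbcbb => ccbb => ccb => cc
  | abb
  | bcaaaa => bcaa => bc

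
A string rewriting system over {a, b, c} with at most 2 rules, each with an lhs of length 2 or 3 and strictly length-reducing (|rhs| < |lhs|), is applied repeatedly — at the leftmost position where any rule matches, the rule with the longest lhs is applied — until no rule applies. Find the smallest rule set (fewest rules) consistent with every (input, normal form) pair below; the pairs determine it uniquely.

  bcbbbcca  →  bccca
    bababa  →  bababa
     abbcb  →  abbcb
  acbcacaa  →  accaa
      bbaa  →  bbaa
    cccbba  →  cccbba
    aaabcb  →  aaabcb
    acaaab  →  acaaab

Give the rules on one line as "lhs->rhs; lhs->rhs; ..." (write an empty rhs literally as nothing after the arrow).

  | bcbbbcca => bccca
  | bababa
  | abbcb
  | acbcacaa => accaa

bbb->; bca->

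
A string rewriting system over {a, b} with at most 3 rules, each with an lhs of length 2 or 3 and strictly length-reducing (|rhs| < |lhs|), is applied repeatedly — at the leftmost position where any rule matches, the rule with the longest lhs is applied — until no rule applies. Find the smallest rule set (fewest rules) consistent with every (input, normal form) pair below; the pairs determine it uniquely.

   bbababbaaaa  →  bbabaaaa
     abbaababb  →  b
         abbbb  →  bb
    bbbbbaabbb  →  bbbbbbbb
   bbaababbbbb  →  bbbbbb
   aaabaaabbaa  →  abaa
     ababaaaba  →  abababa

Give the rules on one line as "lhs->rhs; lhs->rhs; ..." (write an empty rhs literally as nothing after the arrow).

  | bbababbaaaa => bbabaaaa
  | abbaababb => aababb => babb => b
  | abbbb => bb
  | bbbbbaabbb => bbbbbbbb

aab->b; abb->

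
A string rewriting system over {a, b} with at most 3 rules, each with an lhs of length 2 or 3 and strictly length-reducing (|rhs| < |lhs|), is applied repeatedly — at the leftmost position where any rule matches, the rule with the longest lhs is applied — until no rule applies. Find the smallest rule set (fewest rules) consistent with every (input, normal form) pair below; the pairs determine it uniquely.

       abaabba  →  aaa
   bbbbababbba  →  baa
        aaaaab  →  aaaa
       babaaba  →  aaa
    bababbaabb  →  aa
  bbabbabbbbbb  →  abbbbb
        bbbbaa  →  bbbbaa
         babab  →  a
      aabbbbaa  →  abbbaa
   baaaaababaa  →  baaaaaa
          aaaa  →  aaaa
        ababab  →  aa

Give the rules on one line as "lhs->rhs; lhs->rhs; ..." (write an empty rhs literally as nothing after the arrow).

  | abaabba => ababa => aaa
  | bbbbababbba => bbbaabbba => bbbabba => bbaba => baa
  | aaaaab => aaaa
  | babaaba => aaaba => aaa

aab->a; bab->a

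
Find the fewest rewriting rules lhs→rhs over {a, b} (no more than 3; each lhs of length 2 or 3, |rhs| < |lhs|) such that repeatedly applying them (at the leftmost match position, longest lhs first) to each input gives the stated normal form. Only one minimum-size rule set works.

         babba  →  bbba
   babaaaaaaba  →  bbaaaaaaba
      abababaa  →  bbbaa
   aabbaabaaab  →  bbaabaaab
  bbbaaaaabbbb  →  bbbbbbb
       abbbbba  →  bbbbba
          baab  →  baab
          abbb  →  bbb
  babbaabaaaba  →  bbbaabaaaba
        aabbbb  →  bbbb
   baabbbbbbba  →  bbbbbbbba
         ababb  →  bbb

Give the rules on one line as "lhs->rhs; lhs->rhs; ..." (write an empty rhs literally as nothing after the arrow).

abb->bb; bab->bb

  | babba => bbba
  | babaaaaaaba => bbaaaaaaba
  | abababaa => abbabaa => bbabaa => bbbaa
  | aabbaabaaab => abbaabaaab => bbaabaaab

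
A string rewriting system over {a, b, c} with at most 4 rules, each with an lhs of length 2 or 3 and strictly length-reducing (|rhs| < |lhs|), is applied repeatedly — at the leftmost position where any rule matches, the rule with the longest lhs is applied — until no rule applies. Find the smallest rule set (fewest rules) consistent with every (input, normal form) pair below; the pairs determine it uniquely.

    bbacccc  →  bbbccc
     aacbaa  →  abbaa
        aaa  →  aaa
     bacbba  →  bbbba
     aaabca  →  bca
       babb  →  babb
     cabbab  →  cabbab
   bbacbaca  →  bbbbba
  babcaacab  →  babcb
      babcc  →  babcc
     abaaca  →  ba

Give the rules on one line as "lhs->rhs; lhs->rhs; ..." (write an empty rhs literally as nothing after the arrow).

  | bbacccc => bbbccc
  | aacbaa => abbaa
  | aaa
  | bacbba => bbbba

aab->c; aba->; ac->b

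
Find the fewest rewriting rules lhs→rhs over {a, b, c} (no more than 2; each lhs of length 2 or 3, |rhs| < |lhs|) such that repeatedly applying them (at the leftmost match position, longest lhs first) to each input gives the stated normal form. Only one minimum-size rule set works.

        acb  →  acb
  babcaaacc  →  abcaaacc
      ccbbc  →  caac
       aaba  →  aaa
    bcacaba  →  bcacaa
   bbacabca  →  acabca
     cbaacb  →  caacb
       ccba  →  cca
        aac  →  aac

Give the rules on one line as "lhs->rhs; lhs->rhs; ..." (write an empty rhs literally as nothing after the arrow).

ba->a; cbb->aa

  | acb
  | babcaaacc => abcaaacc
  | ccbbc => caac
  | aaba => aaa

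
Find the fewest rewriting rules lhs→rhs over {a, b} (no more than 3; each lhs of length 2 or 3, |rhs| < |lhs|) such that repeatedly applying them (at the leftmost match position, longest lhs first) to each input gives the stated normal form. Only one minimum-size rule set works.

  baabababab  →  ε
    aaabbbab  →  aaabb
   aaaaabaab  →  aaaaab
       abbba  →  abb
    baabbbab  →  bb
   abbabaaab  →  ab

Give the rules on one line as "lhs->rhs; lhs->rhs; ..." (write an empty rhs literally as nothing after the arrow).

ba->; baa->; bab->ba

  | baabababab => bababab => baabab => bab => ba => ε
  | aaabbbab => aaabbba => aaabb
  | aaaaabaab => aaaaab
  | abbba => abb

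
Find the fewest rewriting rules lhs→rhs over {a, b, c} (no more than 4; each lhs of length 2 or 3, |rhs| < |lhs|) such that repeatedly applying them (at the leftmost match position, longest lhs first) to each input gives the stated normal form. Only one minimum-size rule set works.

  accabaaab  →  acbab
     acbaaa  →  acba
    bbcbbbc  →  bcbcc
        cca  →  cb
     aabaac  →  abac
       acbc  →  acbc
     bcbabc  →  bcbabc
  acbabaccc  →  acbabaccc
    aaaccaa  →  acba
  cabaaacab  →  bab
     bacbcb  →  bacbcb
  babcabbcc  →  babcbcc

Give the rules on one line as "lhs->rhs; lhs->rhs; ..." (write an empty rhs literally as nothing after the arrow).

  | accabaaab => acbbaaab => acbaaab => acbaab => acbab
  | acbaaa => acbaa => acba
  | bbcbbbc => bcbbbc => bcbcc
  | cca => cb

aa->a; bb->b; bbb->bc; ca->b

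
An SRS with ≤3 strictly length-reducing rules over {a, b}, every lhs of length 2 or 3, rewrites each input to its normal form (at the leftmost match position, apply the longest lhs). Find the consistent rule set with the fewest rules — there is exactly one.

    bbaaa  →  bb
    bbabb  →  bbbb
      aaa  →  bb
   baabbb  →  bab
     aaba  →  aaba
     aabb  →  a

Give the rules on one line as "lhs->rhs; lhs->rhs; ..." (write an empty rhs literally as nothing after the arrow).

aaa->bb; abb->; bba->bb

  | bbaaa => bbaa => bba => bb
  | bbabb => bbbb
  | aaa => bb
  | baabbb => bab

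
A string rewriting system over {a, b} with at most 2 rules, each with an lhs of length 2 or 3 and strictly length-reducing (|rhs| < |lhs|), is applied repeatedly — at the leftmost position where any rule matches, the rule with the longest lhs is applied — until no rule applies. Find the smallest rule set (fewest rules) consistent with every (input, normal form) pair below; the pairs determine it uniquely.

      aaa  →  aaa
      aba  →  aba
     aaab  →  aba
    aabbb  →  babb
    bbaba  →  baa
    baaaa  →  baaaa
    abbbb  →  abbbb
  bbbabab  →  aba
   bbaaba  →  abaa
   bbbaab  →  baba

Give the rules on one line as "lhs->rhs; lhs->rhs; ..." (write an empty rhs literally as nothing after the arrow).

  | aaa
  | aba
  | aaab => aba
  | aabbb => babb

aab->ba; bba->aa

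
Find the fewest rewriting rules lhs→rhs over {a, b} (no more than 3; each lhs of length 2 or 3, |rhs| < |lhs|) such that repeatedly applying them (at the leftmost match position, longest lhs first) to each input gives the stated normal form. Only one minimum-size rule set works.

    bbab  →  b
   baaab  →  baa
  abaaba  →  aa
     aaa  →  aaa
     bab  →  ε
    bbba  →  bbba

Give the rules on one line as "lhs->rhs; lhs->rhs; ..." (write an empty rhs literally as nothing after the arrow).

  | bbab => b
  | baaab => baa
  | abaaba => aaba => aa
  | aaa

ab->; bab->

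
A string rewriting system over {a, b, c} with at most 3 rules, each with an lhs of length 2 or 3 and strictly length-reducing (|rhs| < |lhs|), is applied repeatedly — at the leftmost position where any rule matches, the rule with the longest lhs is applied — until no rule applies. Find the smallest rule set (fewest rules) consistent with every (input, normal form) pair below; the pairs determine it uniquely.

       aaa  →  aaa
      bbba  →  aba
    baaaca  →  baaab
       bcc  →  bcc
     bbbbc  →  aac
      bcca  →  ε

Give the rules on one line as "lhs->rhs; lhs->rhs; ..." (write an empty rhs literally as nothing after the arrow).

bb->a; bcb->; ca->b

  | aaa
  | bbba => aba
  | baaaca => baaab
  | bcc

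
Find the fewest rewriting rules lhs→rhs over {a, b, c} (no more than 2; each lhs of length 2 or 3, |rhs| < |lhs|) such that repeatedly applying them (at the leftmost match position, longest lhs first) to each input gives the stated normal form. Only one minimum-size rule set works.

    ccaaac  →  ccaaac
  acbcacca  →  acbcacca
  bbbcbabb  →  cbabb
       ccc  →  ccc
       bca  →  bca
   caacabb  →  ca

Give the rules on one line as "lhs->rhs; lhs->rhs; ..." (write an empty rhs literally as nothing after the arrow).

aca->b; bbb->

  | ccaaac
  | acbcacca
  | bbbcbabb => cbabb
  | ccc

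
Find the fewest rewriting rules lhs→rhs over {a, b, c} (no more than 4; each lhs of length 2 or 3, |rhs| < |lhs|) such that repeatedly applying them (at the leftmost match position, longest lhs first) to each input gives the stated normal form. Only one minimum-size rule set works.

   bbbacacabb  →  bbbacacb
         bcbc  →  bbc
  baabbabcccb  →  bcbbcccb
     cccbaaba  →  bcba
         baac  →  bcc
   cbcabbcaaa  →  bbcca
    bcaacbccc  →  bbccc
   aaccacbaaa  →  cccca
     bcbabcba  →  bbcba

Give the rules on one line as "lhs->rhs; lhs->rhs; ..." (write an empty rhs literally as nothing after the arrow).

  | bbbacacabb => bbbacacb
  | bcbc => bbc
  | baabbabcccb => bcbbabcccb => bcbbcccb
  | cccbaaba => cccbcba => ccbcba => cbcba => bcba

aa->c; ab->; cbc->bc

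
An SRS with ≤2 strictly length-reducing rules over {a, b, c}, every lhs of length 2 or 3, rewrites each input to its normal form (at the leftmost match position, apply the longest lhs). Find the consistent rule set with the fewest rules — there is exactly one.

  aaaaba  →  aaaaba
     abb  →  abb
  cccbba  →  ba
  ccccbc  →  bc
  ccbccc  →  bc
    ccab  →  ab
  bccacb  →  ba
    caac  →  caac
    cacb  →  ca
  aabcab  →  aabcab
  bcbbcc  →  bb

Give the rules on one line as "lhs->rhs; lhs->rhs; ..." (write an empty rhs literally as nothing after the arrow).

cb->; cc->

  | aaaaba
  | abb
  | cccbba => cbba => ba
  | ccccbc => ccbc => bc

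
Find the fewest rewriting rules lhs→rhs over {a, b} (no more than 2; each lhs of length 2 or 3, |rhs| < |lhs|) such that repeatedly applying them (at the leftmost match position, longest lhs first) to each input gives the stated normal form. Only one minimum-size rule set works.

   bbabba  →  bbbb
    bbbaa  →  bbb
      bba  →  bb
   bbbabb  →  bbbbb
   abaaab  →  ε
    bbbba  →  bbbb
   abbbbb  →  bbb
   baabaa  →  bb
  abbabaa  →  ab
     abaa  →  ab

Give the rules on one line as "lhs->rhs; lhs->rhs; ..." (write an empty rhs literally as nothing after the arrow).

abb->; ba->b

  | bbabba => bbbba => bbbb
  | bbbaa => bbba => bbb
  | bba => bb
  | bbbabb => bbbbb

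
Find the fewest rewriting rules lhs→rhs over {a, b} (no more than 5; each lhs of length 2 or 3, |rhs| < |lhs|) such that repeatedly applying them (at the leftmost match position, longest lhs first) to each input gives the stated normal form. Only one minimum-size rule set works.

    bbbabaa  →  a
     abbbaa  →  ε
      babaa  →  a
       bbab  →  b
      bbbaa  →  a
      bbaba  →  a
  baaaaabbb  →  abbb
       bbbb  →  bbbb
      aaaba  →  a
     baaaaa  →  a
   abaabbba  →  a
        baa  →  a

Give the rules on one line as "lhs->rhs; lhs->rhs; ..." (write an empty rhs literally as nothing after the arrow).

  | bbbabaa => bbaa => baa => aa => a
  | abbbaa => abbaa => abaa => aaa => ε
  | babaa => aa => a
  | bbab => b

aa->a; aaa->; ba->a; bab->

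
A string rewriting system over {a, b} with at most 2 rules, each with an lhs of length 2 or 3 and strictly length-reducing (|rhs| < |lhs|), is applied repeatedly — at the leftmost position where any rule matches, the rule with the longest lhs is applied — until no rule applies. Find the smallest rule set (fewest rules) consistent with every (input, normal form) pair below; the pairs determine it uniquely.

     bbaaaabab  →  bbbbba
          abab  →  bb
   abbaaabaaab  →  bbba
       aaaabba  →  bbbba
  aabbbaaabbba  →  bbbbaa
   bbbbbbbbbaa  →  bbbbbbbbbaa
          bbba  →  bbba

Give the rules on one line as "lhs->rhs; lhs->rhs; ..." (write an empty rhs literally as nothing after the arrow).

  | bbaaaabab => bbaabbab => bbbbbab => bbbbba
  | abab => aab => bb
  | abbaaabaaab => abaaabaaab => aaaabaaab => aabbaaab => bbbaaab => bbbabb => bbbab => bbba
  | aaaabba => aabbba => bbbba

aab->bb; ab->a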